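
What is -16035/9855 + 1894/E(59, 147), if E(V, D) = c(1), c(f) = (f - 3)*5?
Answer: -627524/3285 ≈ -191.03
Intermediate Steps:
c(f) = -15 + 5*f (c(f) = (-3 + f)*5 = -15 + 5*f)
E(V, D) = -10 (E(V, D) = -15 + 5*1 = -15 + 5 = -10)
-16035/9855 + 1894/E(59, 147) = -16035/9855 + 1894/(-10) = -16035*1/9855 + 1894*(-1/10) = -1069/657 - 947/5 = -627524/3285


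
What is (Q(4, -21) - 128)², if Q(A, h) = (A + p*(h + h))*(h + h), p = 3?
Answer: 24960016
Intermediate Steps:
Q(A, h) = 2*h*(A + 6*h) (Q(A, h) = (A + 3*(h + h))*(h + h) = (A + 3*(2*h))*(2*h) = (A + 6*h)*(2*h) = 2*h*(A + 6*h))
(Q(4, -21) - 128)² = (2*(-21)*(4 + 6*(-21)) - 128)² = (2*(-21)*(4 - 126) - 128)² = (2*(-21)*(-122) - 128)² = (5124 - 128)² = 4996² = 24960016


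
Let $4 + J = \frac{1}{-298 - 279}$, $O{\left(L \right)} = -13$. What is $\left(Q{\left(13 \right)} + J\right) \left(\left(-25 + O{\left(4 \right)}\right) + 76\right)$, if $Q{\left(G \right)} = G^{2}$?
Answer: $\frac{3617752}{577} \approx 6269.9$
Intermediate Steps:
$J = - \frac{2309}{577}$ ($J = -4 + \frac{1}{-298 - 279} = -4 + \frac{1}{-577} = -4 - \frac{1}{577} = - \frac{2309}{577} \approx -4.0017$)
$\left(Q{\left(13 \right)} + J\right) \left(\left(-25 + O{\left(4 \right)}\right) + 76\right) = \left(13^{2} - \frac{2309}{577}\right) \left(\left(-25 - 13\right) + 76\right) = \left(169 - \frac{2309}{577}\right) \left(-38 + 76\right) = \frac{95204}{577} \cdot 38 = \frac{3617752}{577}$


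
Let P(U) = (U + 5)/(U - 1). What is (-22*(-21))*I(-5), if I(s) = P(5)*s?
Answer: -5775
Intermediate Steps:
P(U) = (5 + U)/(-1 + U)
I(s) = 5*s/2 (I(s) = ((5 + 5)/(-1 + 5))*s = (10/4)*s = ((¼)*10)*s = 5*s/2)
(-22*(-21))*I(-5) = (-22*(-21))*((5/2)*(-5)) = 462*(-25/2) = -5775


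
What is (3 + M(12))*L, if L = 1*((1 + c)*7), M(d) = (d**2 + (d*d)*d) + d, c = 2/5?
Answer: 92463/5 ≈ 18493.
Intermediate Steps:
c = 2/5 (c = 2*(1/5) = 2/5 ≈ 0.40000)
M(d) = d + d**2 + d**3 (M(d) = (d**2 + d**2*d) + d = (d**2 + d**3) + d = d + d**2 + d**3)
L = 49/5 (L = 1*((1 + 2/5)*7) = 1*((7/5)*7) = 1*(49/5) = 49/5 ≈ 9.8000)
(3 + M(12))*L = (3 + 12*(1 + 12 + 12**2))*(49/5) = (3 + 12*(1 + 12 + 144))*(49/5) = (3 + 12*157)*(49/5) = (3 + 1884)*(49/5) = 1887*(49/5) = 92463/5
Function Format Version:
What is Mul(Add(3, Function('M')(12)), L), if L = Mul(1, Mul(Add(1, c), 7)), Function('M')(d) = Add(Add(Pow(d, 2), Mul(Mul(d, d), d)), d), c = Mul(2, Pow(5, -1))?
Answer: Rational(92463, 5) ≈ 18493.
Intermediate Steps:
c = Rational(2, 5) (c = Mul(2, Rational(1, 5)) = Rational(2, 5) ≈ 0.40000)
Function('M')(d) = Add(d, Pow(d, 2), Pow(d, 3)) (Function('M')(d) = Add(Add(Pow(d, 2), Mul(Pow(d, 2), d)), d) = Add(Add(Pow(d, 2), Pow(d, 3)), d) = Add(d, Pow(d, 2), Pow(d, 3)))
L = Rational(49, 5) (L = Mul(1, Mul(Add(1, Rational(2, 5)), 7)) = Mul(1, Mul(Rational(7, 5), 7)) = Mul(1, Rational(49, 5)) = Rational(49, 5) ≈ 9.8000)
Mul(Add(3, Function('M')(12)), L) = Mul(Add(3, Mul(12, Add(1, 12, Pow(12, 2)))), Rational(49, 5)) = Mul(Add(3, Mul(12, Add(1, 12, 144))), Rational(49, 5)) = Mul(Add(3, Mul(12, 157)), Rational(49, 5)) = Mul(Add(3, 1884), Rational(49, 5)) = Mul(1887, Rational(49, 5)) = Rational(92463, 5)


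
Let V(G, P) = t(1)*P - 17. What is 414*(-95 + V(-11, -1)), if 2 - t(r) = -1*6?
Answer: -49680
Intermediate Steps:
t(r) = 8 (t(r) = 2 - (-1)*6 = 2 - 1*(-6) = 2 + 6 = 8)
V(G, P) = -17 + 8*P (V(G, P) = 8*P - 17 = -17 + 8*P)
414*(-95 + V(-11, -1)) = 414*(-95 + (-17 + 8*(-1))) = 414*(-95 + (-17 - 8)) = 414*(-95 - 25) = 414*(-120) = -49680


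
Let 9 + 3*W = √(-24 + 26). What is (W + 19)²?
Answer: (48 + √2)²/9 ≈ 271.31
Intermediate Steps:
W = -3 + √2/3 (W = -3 + √(-24 + 26)/3 = -3 + √2/3 ≈ -2.5286)
(W + 19)² = ((-3 + √2/3) + 19)² = (16 + √2/3)²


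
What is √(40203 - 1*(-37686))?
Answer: √77889 ≈ 279.09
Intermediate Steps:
√(40203 - 1*(-37686)) = √(40203 + 37686) = √77889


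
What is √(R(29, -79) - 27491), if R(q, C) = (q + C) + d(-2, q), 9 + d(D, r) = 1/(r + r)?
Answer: I*√92678142/58 ≈ 165.98*I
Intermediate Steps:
d(D, r) = -9 + 1/(2*r) (d(D, r) = -9 + 1/(r + r) = -9 + 1/(2*r))
R(q, C) = -9 + C + q + 1/(2*q) (R(q, C) = (q + C) + (-9 + 1/(2*q)) = (C + q) + (-9 + 1/(2*q)) = -9 + C + q + 1/(2*q))
√(R(29, -79) - 27491) = √((-9 - 79 + 29 + (½)/29) - 27491) = √((-9 - 79 + 29 + (½)*(1/29)) - 27491) = √((-9 - 79 + 29 + 1/58) - 27491) = √(-3421/58 - 27491) = √(-1597899/58) = I*√92678142/58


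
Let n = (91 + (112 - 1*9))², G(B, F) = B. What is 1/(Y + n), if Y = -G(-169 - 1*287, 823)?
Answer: 1/38092 ≈ 2.6252e-5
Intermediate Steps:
n = 37636 (n = (91 + (112 - 9))² = (91 + 103)² = 194² = 37636)
Y = 456 (Y = -(-169 - 1*287) = -(-169 - 287) = -1*(-456) = 456)
1/(Y + n) = 1/(456 + 37636) = 1/38092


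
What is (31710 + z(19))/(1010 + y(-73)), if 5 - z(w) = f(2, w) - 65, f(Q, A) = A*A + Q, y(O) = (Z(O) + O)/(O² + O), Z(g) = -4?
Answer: 165127752/5308483 ≈ 31.106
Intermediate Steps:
y(O) = (-4 + O)/(O + O²) (y(O) = (-4 + O)/(O² + O) = (-4 + O)/(O + O²))
f(Q, A) = Q + A² (f(Q, A) = A² + Q = Q + A²)
z(w) = 68 - w² (z(w) = 5 - ((2 + w²) - 65) = 5 - (-63 + w²) = 5 + (63 - w²) = 68 - w²)
(31710 + z(19))/(1010 + y(-73)) = (31710 + (68 - 1*19²))/(1010 + (-4 - 73)/((-73)*(1 - 73))) = (31710 + (68 - 1*361))/(1010 - 1/73*(-77)/(-72)) = (31710 + (68 - 361))/(1010 - 1/73*(-1/72)*(-77)) = (31710 - 293)/(1010 - 77/5256) = 31417/(5308483/5256) = 31417*(5256/5308483) = 165127752/5308483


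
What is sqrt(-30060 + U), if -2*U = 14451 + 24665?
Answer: I*sqrt(49618) ≈ 222.75*I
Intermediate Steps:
U = -19558 (U = -(14451 + 24665)/2 = -1/2*39116 = -19558)
sqrt(-30060 + U) = sqrt(-30060 - 19558) = sqrt(-49618) = I*sqrt(49618)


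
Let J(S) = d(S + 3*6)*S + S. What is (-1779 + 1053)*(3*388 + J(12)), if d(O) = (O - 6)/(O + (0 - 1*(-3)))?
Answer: -860112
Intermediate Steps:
d(O) = (-6 + O)/(3 + O) (d(O) = (-6 + O)/(O + (0 + 3)) = (-6 + O)/(O + 3) = (-6 + O)/(3 + O))
J(S) = S + S*(12 + S)/(21 + S) (J(S) = ((-6 + (S + 3*6))/(3 + (S + 3*6)))*S + S = ((-6 + (S + 18))/(3 + (S + 18)))*S + S = ((-6 + (18 + S))/(3 + (18 + S)))*S + S = ((12 + S)/(21 + S))*S + S = S*(12 + S)/(21 + S) + S = S + S*(12 + S)/(21 + S))
(-1779 + 1053)*(3*388 + J(12)) = (-1779 + 1053)*(3*388 + 12*(33 + 2*12)/(21 + 12)) = -726*(1164 + 12*(33 + 24)/33) = -726*(1164 + 12*(1/33)*57) = -726*(1164 + 228/11) = -726*13032/11 = -860112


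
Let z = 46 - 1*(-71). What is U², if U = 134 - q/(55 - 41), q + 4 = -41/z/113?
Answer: 617796924181441/34259788836 ≈ 18033.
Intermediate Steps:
z = 117 (z = 46 + 71 = 117)
q = -52925/13221 (q = -4 - 41/117/113 = -4 - 41*1/117*(1/113) = -4 - 41/117*1/113 = -4 - 41/13221 = -52925/13221 ≈ -4.0031)
U = 24855521/185094 (U = 134 - (-52925)/(13221*(55 - 41)) = 134 - (-52925)/(13221*14) = 134 - 1*(-52925/185094) = 134 + 52925/185094 = 24855521/185094 ≈ 134.29)
U² = (24855521/185094)² = 617796924181441/34259788836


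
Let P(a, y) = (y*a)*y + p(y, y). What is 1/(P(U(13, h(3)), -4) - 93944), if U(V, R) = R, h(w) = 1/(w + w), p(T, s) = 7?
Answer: -3/281803 ≈ -1.0646e-5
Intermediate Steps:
h(w) = 1/(2*w)
P(a, y) = 7 + a*y² (P(a, y) = (y*a)*y + 7 = (a*y)*y + 7 = a*y² + 7 = 7 + a*y²)
1/(P(U(13, h(3)), -4) - 93944) = 1/((7 + ((½)/3)*(-4)²) - 93944) = 1/((7 + ((½)*(⅓))*16) - 93944) = 1/((7 + (⅙)*16) - 93944) = 1/((7 + 8/3) - 93944) = 1/(29/3 - 93944) = 1/(-281803/3) = -3/281803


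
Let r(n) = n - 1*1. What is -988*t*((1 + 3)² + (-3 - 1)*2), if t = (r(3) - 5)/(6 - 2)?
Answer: 5928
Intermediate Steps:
r(n) = -1 + n (r(n) = n - 1 = -1 + n)
t = -¾ (t = ((-1 + 3) - 5)/(6 - 2) = (2 - 5)/4 = -3*¼ = -¾ ≈ -0.75000)
-988*t*((1 + 3)² + (-3 - 1)*2) = -(-741)*((1 + 3)² + (-3 - 1)*2) = -(-741)*(4² - 4*2) = -(-741)*(16 - 8) = -(-741)*8 = -988*(-6) = 5928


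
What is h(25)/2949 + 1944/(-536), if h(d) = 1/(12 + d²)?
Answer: -456478592/125860371 ≈ -3.6269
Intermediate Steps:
h(25)/2949 + 1944/(-536) = 1/((12 + 25²)*2949) + 1944/(-536) = (1/2949)/(12 + 625) + 1944*(-1/536) = (1/2949)/637 - 243/67 = (1/637)*(1/2949) - 243/67 = 1/1878513 - 243/67 = -456478592/125860371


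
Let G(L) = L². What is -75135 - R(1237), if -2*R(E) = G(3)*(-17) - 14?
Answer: -150437/2 ≈ -75219.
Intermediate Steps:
R(E) = 167/2 (R(E) = -(3²*(-17) - 14)/2 = -(9*(-17) - 14)/2 = -(-153 - 14)/2 = -½*(-167) = 167/2)
-75135 - R(1237) = -75135 - 1*167/2 = -75135 - 167/2 = -150437/2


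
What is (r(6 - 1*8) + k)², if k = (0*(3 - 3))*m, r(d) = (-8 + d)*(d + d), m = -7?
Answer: 1600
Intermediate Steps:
r(d) = 2*d*(-8 + d) (r(d) = (-8 + d)*(2*d) = 2*d*(-8 + d))
k = 0 (k = (0*(3 - 3))*(-7) = (0*0)*(-7) = 0*(-7) = 0)
(r(6 - 1*8) + k)² = (2*(6 - 1*8)*(-8 + (6 - 1*8)) + 0)² = (2*(6 - 8)*(-8 + (6 - 8)) + 0)² = (2*(-2)*(-8 - 2) + 0)² = (2*(-2)*(-10) + 0)² = (40 + 0)² = 40² = 1600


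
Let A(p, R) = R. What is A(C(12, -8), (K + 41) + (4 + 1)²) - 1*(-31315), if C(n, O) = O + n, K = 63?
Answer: 31444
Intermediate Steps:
A(C(12, -8), (K + 41) + (4 + 1)²) - 1*(-31315) = ((63 + 41) + (4 + 1)²) - 1*(-31315) = (104 + 5²) + 31315 = (104 + 25) + 31315 = 129 + 31315 = 31444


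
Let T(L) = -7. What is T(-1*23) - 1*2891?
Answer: -2898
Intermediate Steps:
T(-1*23) - 1*2891 = -7 - 1*2891 = -7 - 2891 = -2898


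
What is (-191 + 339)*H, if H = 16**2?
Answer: 37888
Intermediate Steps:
H = 256
(-191 + 339)*H = (-191 + 339)*256 = 148*256 = 37888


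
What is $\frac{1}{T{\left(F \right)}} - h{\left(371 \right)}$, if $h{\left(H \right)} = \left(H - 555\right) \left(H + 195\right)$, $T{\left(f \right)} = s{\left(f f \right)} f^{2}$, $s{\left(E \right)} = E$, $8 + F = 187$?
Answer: $\frac{106916904922065}{1026625681} \approx 1.0414 \cdot 10^{5}$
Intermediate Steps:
$F = 179$ ($F = -8 + 187 = 179$)
$T{\left(f \right)} = f^{4}$ ($T{\left(f \right)} = f f f^{2} = f^{2} f^{2} = f^{4}$)
$h{\left(H \right)} = \left(-555 + H\right) \left(195 + H\right)$
$\frac{1}{T{\left(F \right)}} - h{\left(371 \right)} = \frac{1}{179^{4}} - \left(-108225 + 371^{2} - 133560\right) = \frac{1}{1026625681} - \left(-108225 + 137641 - 133560\right) = \frac{1}{1026625681} - -104144 = \frac{1}{1026625681} + 104144 = \frac{106916904922065}{1026625681}$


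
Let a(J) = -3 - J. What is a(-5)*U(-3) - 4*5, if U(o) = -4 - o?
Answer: -22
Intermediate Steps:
a(-5)*U(-3) - 4*5 = (-3 - 1*(-5))*(-4 - 1*(-3)) - 4*5 = (-3 + 5)*(-4 + 3) - 20 = 2*(-1) - 20 = -2 - 20 = -22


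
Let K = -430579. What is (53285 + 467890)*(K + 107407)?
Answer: -168429167100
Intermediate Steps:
(53285 + 467890)*(K + 107407) = (53285 + 467890)*(-430579 + 107407) = 521175*(-323172) = -168429167100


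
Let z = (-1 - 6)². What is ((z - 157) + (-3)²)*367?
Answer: -36333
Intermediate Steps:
z = 49 (z = (-7)² = 49)
((z - 157) + (-3)²)*367 = ((49 - 157) + (-3)²)*367 = (-108 + 9)*367 = -99*367 = -36333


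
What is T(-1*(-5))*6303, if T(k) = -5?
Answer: -31515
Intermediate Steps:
T(-1*(-5))*6303 = -5*6303 = -31515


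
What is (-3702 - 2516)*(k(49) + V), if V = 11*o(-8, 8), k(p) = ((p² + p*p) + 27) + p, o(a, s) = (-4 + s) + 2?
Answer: -30741792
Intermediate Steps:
o(a, s) = -2 + s
k(p) = 27 + p + 2*p² (k(p) = ((p² + p²) + 27) + p = (2*p² + 27) + p = (27 + 2*p²) + p = 27 + p + 2*p²)
V = 66 (V = 11*(-2 + 8) = 11*6 = 66)
(-3702 - 2516)*(k(49) + V) = (-3702 - 2516)*((27 + 49 + 2*49²) + 66) = -6218*((27 + 49 + 2*2401) + 66) = -6218*((27 + 49 + 4802) + 66) = -6218*(4878 + 66) = -6218*4944 = -30741792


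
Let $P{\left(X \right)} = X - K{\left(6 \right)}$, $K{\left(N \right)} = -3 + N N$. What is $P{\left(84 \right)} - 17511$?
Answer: $-17460$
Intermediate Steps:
$K{\left(N \right)} = -3 + N^{2}$
$P{\left(X \right)} = -33 + X$ ($P{\left(X \right)} = X - \left(-3 + 6^{2}\right) = X - \left(-3 + 36\right) = X - 33 = -33 + X$)
$P{\left(84 \right)} - 17511 = \left(-33 + 84\right) - 17511 = 51 - 17511 = -17460$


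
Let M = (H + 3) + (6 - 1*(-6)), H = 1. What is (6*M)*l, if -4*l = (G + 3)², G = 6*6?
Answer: -36504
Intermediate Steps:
G = 36
l = -1521/4 (l = -(36 + 3)²/4 = -¼*39² = -¼*1521 = -1521/4 ≈ -380.25)
M = 16 (M = (1 + 3) + (6 - 1*(-6)) = 4 + (6 + 6) = 4 + 12 = 16)
(6*M)*l = (6*16)*(-1521/4) = 96*(-1521/4) = -36504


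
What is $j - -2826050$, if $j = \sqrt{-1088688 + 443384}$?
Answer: $2826050 + 2 i \sqrt{161326} \approx 2.826 \cdot 10^{6} + 803.31 i$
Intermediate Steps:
$j = 2 i \sqrt{161326}$ ($j = \sqrt{-645304} = 2 i \sqrt{161326} \approx 803.31 i$)
$j - -2826050 = 2 i \sqrt{161326} - -2826050 = 2 i \sqrt{161326} + 2826050 = 2826050 + 2 i \sqrt{161326}$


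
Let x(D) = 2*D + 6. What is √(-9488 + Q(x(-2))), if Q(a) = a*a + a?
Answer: I*√9482 ≈ 97.376*I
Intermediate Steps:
x(D) = 6 + 2*D
Q(a) = a + a² (Q(a) = a² + a = a + a²)
√(-9488 + Q(x(-2))) = √(-9488 + (6 + 2*(-2))*(1 + (6 + 2*(-2)))) = √(-9488 + (6 - 4)*(1 + (6 - 4))) = √(-9488 + 2*(1 + 2)) = √(-9488 + 2*3) = √(-9488 + 6) = √(-9482) = I*√9482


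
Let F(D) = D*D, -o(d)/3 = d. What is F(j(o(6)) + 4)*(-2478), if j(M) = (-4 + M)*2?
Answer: -3964800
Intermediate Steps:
o(d) = -3*d
j(M) = -8 + 2*M
F(D) = D**2
F(j(o(6)) + 4)*(-2478) = ((-8 + 2*(-3*6)) + 4)**2*(-2478) = ((-8 + 2*(-18)) + 4)**2*(-2478) = ((-8 - 36) + 4)**2*(-2478) = (-44 + 4)**2*(-2478) = (-40)**2*(-2478) = 1600*(-2478) = -3964800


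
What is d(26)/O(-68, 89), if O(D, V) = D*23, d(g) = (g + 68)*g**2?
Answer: -15886/391 ≈ -40.629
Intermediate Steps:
d(g) = g**2*(68 + g) (d(g) = (68 + g)*g**2 = g**2*(68 + g))
O(D, V) = 23*D
d(26)/O(-68, 89) = (26**2*(68 + 26))/((23*(-68))) = (676*94)/(-1564) = 63544*(-1/1564) = -15886/391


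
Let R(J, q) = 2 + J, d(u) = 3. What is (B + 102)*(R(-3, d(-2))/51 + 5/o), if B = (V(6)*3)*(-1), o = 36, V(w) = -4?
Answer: 1387/102 ≈ 13.598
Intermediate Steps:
B = 12 (B = -4*3*(-1) = -12*(-1) = 12)
(B + 102)*(R(-3, d(-2))/51 + 5/o) = (12 + 102)*((2 - 3)/51 + 5/36) = 114*(-1*1/51 + 5*(1/36)) = 114*(-1/51 + 5/36) = 114*(73/612) = 1387/102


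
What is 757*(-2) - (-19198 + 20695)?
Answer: -3011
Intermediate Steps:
757*(-2) - (-19198 + 20695) = -1514 - 1*1497 = -1514 - 1497 = -3011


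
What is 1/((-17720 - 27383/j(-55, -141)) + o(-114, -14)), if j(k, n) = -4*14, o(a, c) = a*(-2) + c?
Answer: -56/952953 ≈ -5.8765e-5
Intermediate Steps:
o(a, c) = c - 2*a (o(a, c) = -2*a + c = c - 2*a)
j(k, n) = -56
1/((-17720 - 27383/j(-55, -141)) + o(-114, -14)) = 1/((-17720 - 27383/(-56)) + (-14 - 2*(-114))) = 1/((-17720 - 27383*(-1/56)) + (-14 + 228)) = 1/((-17720 + 27383/56) + 214) = 1/(-964937/56 + 214) = 1/(-952953/56) = -56/952953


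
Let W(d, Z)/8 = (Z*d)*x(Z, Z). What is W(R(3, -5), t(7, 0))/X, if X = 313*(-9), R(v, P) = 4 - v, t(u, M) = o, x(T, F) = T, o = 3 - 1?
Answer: -32/2817 ≈ -0.011360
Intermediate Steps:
o = 2
t(u, M) = 2
W(d, Z) = 8*d*Z**2 (W(d, Z) = 8*((Z*d)*Z) = 8*(d*Z**2) = 8*d*Z**2)
X = -2817
W(R(3, -5), t(7, 0))/X = (8*(4 - 1*3)*2**2)/(-2817) = (8*(4 - 3)*4)*(-1/2817) = (8*1*4)*(-1/2817) = 32*(-1/2817) = -32/2817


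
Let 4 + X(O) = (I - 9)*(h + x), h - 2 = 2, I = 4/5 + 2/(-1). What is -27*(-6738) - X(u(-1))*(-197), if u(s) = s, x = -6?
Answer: 925784/5 ≈ 1.8516e+5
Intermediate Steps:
I = -6/5 (I = 4*(⅕) + 2*(-1) = ⅘ - 2 = -6/5 ≈ -1.2000)
h = 4 (h = 2 + 2 = 4)
X(O) = 82/5 (X(O) = -4 + (-6/5 - 9)*(4 - 6) = -4 - 51/5*(-2) = -4 + 102/5 = 82/5)
-27*(-6738) - X(u(-1))*(-197) = -27*(-6738) - 82*(-197)/5 = 181926 - 1*(-16154/5) = 181926 + 16154/5 = 925784/5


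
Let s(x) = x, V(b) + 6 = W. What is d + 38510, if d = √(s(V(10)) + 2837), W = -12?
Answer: 38510 + √2819 ≈ 38563.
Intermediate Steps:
V(b) = -18 (V(b) = -6 - 12 = -18)
d = √2819 (d = √(-18 + 2837) = √2819 ≈ 53.094)
d + 38510 = √2819 + 38510 = 38510 + √2819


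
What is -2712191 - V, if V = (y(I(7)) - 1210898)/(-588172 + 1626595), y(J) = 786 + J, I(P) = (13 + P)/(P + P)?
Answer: -19714802132777/7268961 ≈ -2.7122e+6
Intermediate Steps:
I(P) = (13 + P)/(2*P) (I(P) = (13 + P)/((2*P)) = (13 + P)*(1/(2*P)) = (13 + P)/(2*P))
V = -8470774/7268961 (V = ((786 + (½)*(13 + 7)/7) - 1210898)/(-588172 + 1626595) = ((786 + (½)*(⅐)*20) - 1210898)/1038423 = ((786 + 10/7) - 1210898)*(1/1038423) = (5512/7 - 1210898)*(1/1038423) = -8470774/7*1/1038423 = -8470774/7268961 ≈ -1.1653)
-2712191 - V = -2712191 - 1*(-8470774/7268961) = -2712191 + 8470774/7268961 = -19714802132777/7268961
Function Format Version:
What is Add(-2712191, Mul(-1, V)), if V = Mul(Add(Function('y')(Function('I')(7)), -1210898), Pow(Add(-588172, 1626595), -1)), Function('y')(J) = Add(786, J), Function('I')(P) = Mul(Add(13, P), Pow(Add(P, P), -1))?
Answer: Rational(-19714802132777, 7268961) ≈ -2.7122e+6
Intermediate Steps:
Function('I')(P) = Mul(Rational(1, 2), Pow(P, -1), Add(13, P)) (Function('I')(P) = Mul(Add(13, P), Pow(Mul(2, P), -1)) = Mul(Add(13, P), Mul(Rational(1, 2), Pow(P, -1))) = Mul(Rational(1, 2), Pow(P, -1), Add(13, P)))
V = Rational(-8470774, 7268961) (V = Mul(Add(Add(786, Mul(Rational(1, 2), Pow(7, -1), Add(13, 7))), -1210898), Pow(Add(-588172, 1626595), -1)) = Mul(Add(Add(786, Mul(Rational(1, 2), Rational(1, 7), 20)), -1210898), Pow(1038423, -1)) = Mul(Add(Add(786, Rational(10, 7)), -1210898), Rational(1, 1038423)) = Mul(Add(Rational(5512, 7), -1210898), Rational(1, 1038423)) = Mul(Rational(-8470774, 7), Rational(1, 1038423)) = Rational(-8470774, 7268961) ≈ -1.1653)
Add(-2712191, Mul(-1, V)) = Add(-2712191, Mul(-1, Rational(-8470774, 7268961))) = Add(-2712191, Rational(8470774, 7268961)) = Rational(-19714802132777, 7268961)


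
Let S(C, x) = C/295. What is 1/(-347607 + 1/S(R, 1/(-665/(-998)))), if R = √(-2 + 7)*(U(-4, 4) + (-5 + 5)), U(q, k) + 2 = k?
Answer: -1390428/483322488391 - 118*√5/483322488391 ≈ -2.8774e-6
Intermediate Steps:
U(q, k) = -2 + k
R = 2*√5 (R = √(-2 + 7)*((-2 + 4) + (-5 + 5)) = √5*(2 + 0) = √5*2 = 2*√5 ≈ 4.4721)
S(C, x) = C/295 (S(C, x) = C*(1/295) = C/295)
1/(-347607 + 1/S(R, 1/(-665/(-998)))) = 1/(-347607 + 1/((2*√5)/295)) = 1/(-347607 + 1/(2*√5/295)) = 1/(-347607 + 59*√5/2)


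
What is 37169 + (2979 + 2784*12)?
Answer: 73556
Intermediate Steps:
37169 + (2979 + 2784*12) = 37169 + (2979 + 33408) = 37169 + 36387 = 73556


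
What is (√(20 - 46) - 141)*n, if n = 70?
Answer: -9870 + 70*I*√26 ≈ -9870.0 + 356.93*I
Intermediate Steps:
(√(20 - 46) - 141)*n = (√(20 - 46) - 141)*70 = (√(-26) - 141)*70 = (I*√26 - 141)*70 = (-141 + I*√26)*70 = -9870 + 70*I*√26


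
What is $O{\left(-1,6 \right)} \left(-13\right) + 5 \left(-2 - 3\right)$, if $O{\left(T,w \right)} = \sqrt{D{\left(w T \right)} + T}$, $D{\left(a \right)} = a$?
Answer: $-25 - 13 i \sqrt{7} \approx -25.0 - 34.395 i$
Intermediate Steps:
$O{\left(T,w \right)} = \sqrt{T + T w}$ ($O{\left(T,w \right)} = \sqrt{w T + T} = \sqrt{T w + T} = \sqrt{T + T w}$)
$O{\left(-1,6 \right)} \left(-13\right) + 5 \left(-2 - 3\right) = \sqrt{- (1 + 6)} \left(-13\right) + 5 \left(-2 - 3\right) = \sqrt{\left(-1\right) 7} \left(-13\right) + 5 \left(-5\right) = \sqrt{-7} \left(-13\right) - 25 = i \sqrt{7} \left(-13\right) - 25 = - 13 i \sqrt{7} - 25 = -25 - 13 i \sqrt{7}$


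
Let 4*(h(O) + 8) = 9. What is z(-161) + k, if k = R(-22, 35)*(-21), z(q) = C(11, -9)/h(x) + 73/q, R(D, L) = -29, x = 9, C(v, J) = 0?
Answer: 97976/161 ≈ 608.55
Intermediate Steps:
h(O) = -23/4 (h(O) = -8 + (¼)*9 = -8 + 9/4 = -23/4)
z(q) = 73/q (z(q) = 0/(-23/4) + 73/q = 0*(-4/23) + 73/q = 0 + 73/q = 73/q)
k = 609 (k = -29*(-21) = 609)
z(-161) + k = 73/(-161) + 609 = 73*(-1/161) + 609 = -73/161 + 609 = 97976/161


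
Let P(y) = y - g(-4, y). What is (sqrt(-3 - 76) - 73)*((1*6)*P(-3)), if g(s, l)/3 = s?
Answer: -3942 + 54*I*sqrt(79) ≈ -3942.0 + 479.96*I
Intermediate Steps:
g(s, l) = 3*s
P(y) = 12 + y (P(y) = y - 3*(-4) = y - 1*(-12) = y + 12 = 12 + y)
(sqrt(-3 - 76) - 73)*((1*6)*P(-3)) = (sqrt(-3 - 76) - 73)*((1*6)*(12 - 3)) = (sqrt(-79) - 73)*(6*9) = (I*sqrt(79) - 73)*54 = (-73 + I*sqrt(79))*54 = -3942 + 54*I*sqrt(79)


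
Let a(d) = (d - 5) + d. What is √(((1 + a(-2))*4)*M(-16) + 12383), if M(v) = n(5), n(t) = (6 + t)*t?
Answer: √10623 ≈ 103.07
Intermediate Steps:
a(d) = -5 + 2*d (a(d) = (-5 + d) + d = -5 + 2*d)
n(t) = t*(6 + t)
M(v) = 55 (M(v) = 5*(6 + 5) = 5*11 = 55)
√(((1 + a(-2))*4)*M(-16) + 12383) = √(((1 + (-5 + 2*(-2)))*4)*55 + 12383) = √(((1 + (-5 - 4))*4)*55 + 12383) = √(((1 - 9)*4)*55 + 12383) = √(-8*4*55 + 12383) = √(-32*55 + 12383) = √(-1760 + 12383) = √10623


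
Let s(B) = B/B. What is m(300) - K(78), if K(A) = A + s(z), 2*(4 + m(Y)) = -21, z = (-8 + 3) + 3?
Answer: -187/2 ≈ -93.500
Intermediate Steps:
z = -2 (z = -5 + 3 = -2)
m(Y) = -29/2 (m(Y) = -4 + (½)*(-21) = -4 - 21/2 = -29/2)
s(B) = 1
K(A) = 1 + A (K(A) = A + 1 = 1 + A)
m(300) - K(78) = -29/2 - (1 + 78) = -29/2 - 1*79 = -29/2 - 79 = -187/2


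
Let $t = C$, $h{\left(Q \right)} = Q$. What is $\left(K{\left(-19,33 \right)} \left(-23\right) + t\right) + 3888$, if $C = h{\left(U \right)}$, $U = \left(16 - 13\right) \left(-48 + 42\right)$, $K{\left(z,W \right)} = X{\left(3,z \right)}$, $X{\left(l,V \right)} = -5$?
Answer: $3985$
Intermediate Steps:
$K{\left(z,W \right)} = -5$
$U = -18$ ($U = 3 \left(-6\right) = -18$)
$C = -18$
$t = -18$
$\left(K{\left(-19,33 \right)} \left(-23\right) + t\right) + 3888 = \left(\left(-5\right) \left(-23\right) - 18\right) + 3888 = \left(115 - 18\right) + 3888 = 97 + 3888 = 3985$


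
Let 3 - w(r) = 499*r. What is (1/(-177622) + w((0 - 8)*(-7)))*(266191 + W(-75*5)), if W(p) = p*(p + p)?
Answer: -2716914812650623/177622 ≈ -1.5296e+10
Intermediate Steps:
w(r) = 3 - 499*r
W(p) = 2*p**2 (W(p) = p*(2*p) = 2*p**2)
(1/(-177622) + w((0 - 8)*(-7)))*(266191 + W(-75*5)) = (1/(-177622) + (3 - 499*(0 - 8)*(-7)))*(266191 + 2*(-75*5)**2) = (-1/177622 + (3 - (-3992)*(-7)))*(266191 + 2*(-375)**2) = (-1/177622 + (3 - 499*56))*(266191 + 2*140625) = (-1/177622 + (3 - 27944))*(266191 + 281250) = (-1/177622 - 27941)*547441 = -4962936303/177622*547441 = -2716914812650623/177622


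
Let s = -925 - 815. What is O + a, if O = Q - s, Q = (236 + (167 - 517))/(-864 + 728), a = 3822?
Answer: 378273/68 ≈ 5562.8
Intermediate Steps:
Q = 57/68 (Q = (236 - 350)/(-136) = -114*(-1/136) = 57/68 ≈ 0.83823)
s = -1740
O = 118377/68 (O = 57/68 - 1*(-1740) = 57/68 + 1740 = 118377/68 ≈ 1740.8)
O + a = 118377/68 + 3822 = 378273/68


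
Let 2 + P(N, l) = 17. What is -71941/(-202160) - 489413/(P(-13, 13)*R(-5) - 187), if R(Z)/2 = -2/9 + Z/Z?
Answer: 296854519271/99260560 ≈ 2990.7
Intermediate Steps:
P(N, l) = 15 (P(N, l) = -2 + 17 = 15)
R(Z) = 14/9 (R(Z) = 2*(-2/9 + Z/Z) = 2*(-2*⅑ + 1) = 2*(-2/9 + 1) = 2*(7/9) = 14/9)
-71941/(-202160) - 489413/(P(-13, 13)*R(-5) - 187) = -71941/(-202160) - 489413/(15*(14/9) - 187) = -71941*(-1/202160) - 489413/(70/3 - 187) = 71941/202160 - 489413/(-491/3) = 71941/202160 - 489413*(-3/491) = 71941/202160 + 1468239/491 = 296854519271/99260560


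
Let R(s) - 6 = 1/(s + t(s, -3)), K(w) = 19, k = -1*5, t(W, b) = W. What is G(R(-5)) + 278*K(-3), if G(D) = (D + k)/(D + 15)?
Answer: 1103947/209 ≈ 5282.0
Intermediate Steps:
k = -5
R(s) = 6 + 1/(2*s) (R(s) = 6 + 1/(s + s) = 6 + 1/(2*s))
G(D) = (-5 + D)/(15 + D) (G(D) = (D - 5)/(D + 15) = (-5 + D)/(15 + D))
G(R(-5)) + 278*K(-3) = (-5 + (6 + (1/2)/(-5)))/(15 + (6 + (1/2)/(-5))) + 278*19 = (-5 + (6 + (1/2)*(-1/5)))/(15 + (6 + (1/2)*(-1/5))) + 5282 = (-5 + (6 - 1/10))/(15 + (6 - 1/10)) + 5282 = (-5 + 59/10)/(15 + 59/10) + 5282 = (9/10)/(209/10) + 5282 = (10/209)*(9/10) + 5282 = 9/209 + 5282 = 1103947/209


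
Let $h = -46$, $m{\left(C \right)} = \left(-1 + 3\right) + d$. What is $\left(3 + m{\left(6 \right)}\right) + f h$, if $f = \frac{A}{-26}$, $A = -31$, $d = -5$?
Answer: $- \frac{713}{13} \approx -54.846$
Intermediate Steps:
$m{\left(C \right)} = -3$ ($m{\left(C \right)} = \left(-1 + 3\right) - 5 = 2 - 5 = -3$)
$f = \frac{31}{26}$ ($f = - \frac{31}{-26} = \left(-31\right) \left(- \frac{1}{26}\right) = \frac{31}{26} \approx 1.1923$)
$\left(3 + m{\left(6 \right)}\right) + f h = \left(3 - 3\right) + \frac{31}{26} \left(-46\right) = 0 - \frac{713}{13} = - \frac{713}{13}$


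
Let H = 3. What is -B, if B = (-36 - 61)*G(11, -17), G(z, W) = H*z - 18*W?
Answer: 32883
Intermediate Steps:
G(z, W) = -18*W + 3*z (G(z, W) = 3*z - 18*W = -18*W + 3*z)
B = -32883 (B = (-36 - 61)*(-18*(-17) + 3*11) = -97*(306 + 33) = -97*339 = -32883)
-B = -1*(-32883) = 32883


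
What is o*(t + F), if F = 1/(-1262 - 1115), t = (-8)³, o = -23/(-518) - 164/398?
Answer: 46124030475/245025914 ≈ 188.24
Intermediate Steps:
o = -37899/103082 (o = -23*(-1/518) - 164*1/398 = 23/518 - 82/199 = -37899/103082 ≈ -0.36766)
t = -512
F = -1/2377 (F = 1/(-2377) = -1/2377 ≈ -0.00042070)
o*(t + F) = -37899*(-512 - 1/2377)/103082 = -37899/103082*(-1217025/2377) = 46124030475/245025914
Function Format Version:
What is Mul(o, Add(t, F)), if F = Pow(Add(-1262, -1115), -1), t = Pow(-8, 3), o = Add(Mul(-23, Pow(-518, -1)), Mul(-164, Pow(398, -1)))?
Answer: Rational(46124030475, 245025914) ≈ 188.24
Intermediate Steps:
o = Rational(-37899, 103082) (o = Add(Mul(-23, Rational(-1, 518)), Mul(-164, Rational(1, 398))) = Add(Rational(23, 518), Rational(-82, 199)) = Rational(-37899, 103082) ≈ -0.36766)
t = -512
F = Rational(-1, 2377) (F = Pow(-2377, -1) = Rational(-1, 2377) ≈ -0.00042070)
Mul(o, Add(t, F)) = Mul(Rational(-37899, 103082), Add(-512, Rational(-1, 2377))) = Mul(Rational(-37899, 103082), Rational(-1217025, 2377)) = Rational(46124030475, 245025914)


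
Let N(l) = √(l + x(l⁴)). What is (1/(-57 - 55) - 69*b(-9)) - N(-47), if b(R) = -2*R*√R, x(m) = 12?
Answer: -1/112 - 3726*I - I*√35 ≈ -0.0089286 - 3731.9*I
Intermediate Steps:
b(R) = -2*R^(3/2)
N(l) = √(12 + l) (N(l) = √(l + 12) = √(12 + l))
(1/(-57 - 55) - 69*b(-9)) - N(-47) = (1/(-57 - 55) - (-138)*(-9)^(3/2)) - √(12 - 47) = (1/(-112) - (-138)*(-27*I)) - √(-35) = (-1/112 - 3726*I) - I*√35 = -1/112 - 3726*I - I*√35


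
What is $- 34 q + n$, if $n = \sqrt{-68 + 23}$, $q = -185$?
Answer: $6290 + 3 i \sqrt{5} \approx 6290.0 + 6.7082 i$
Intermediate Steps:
$n = 3 i \sqrt{5}$ ($n = \sqrt{-45} = 3 i \sqrt{5} \approx 6.7082 i$)
$- 34 q + n = \left(-34\right) \left(-185\right) + 3 i \sqrt{5} = 6290 + 3 i \sqrt{5}$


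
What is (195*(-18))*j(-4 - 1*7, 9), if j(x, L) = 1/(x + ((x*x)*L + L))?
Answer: -3510/1087 ≈ -3.2291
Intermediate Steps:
j(x, L) = 1/(L + x + L*x²) (j(x, L) = 1/(x + (x²*L + L)) = 1/(x + (L*x² + L)) = 1/(x + (L + L*x²)) = 1/(L + x + L*x²))
(195*(-18))*j(-4 - 1*7, 9) = (195*(-18))/(9 + (-4 - 1*7) + 9*(-4 - 1*7)²) = -3510/(9 + (-4 - 7) + 9*(-4 - 7)²) = -3510/(9 - 11 + 9*(-11)²) = -3510/(9 - 11 + 9*121) = -3510/(9 - 11 + 1089) = -3510/1087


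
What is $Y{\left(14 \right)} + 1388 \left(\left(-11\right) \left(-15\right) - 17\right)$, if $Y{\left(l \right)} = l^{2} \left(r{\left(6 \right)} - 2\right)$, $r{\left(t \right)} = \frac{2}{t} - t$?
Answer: $\frac{611764}{3} \approx 2.0392 \cdot 10^{5}$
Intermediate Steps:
$r{\left(t \right)} = - t + \frac{2}{t}$
$Y{\left(l \right)} = - \frac{23 l^{2}}{3}$ ($Y{\left(l \right)} = l^{2} \left(\left(\left(-1\right) 6 + \frac{2}{6}\right) - 2\right) = l^{2} \left(\left(-6 + 2 \cdot \frac{1}{6}\right) - 2\right) = l^{2} \left(\left(-6 + \frac{1}{3}\right) - 2\right) = l^{2} \left(- \frac{17}{3} - 2\right) = l^{2} \left(- \frac{23}{3}\right) = - \frac{23 l^{2}}{3}$)
$Y{\left(14 \right)} + 1388 \left(\left(-11\right) \left(-15\right) - 17\right) = - \frac{23 \cdot 14^{2}}{3} + 1388 \left(\left(-11\right) \left(-15\right) - 17\right) = \left(- \frac{23}{3}\right) 196 + 1388 \left(165 - 17\right) = - \frac{4508}{3} + 1388 \cdot 148 = - \frac{4508}{3} + 205424 = \frac{611764}{3}$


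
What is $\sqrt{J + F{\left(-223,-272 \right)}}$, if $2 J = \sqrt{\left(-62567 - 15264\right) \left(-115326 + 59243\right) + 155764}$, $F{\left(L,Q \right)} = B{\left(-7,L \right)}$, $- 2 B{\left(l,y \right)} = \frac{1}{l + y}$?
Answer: $\frac{\sqrt{115 + 26450 \sqrt{4365151737}}}{230} \approx 181.75$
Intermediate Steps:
$B{\left(l,y \right)} = - \frac{1}{2 \left(l + y\right)}$
$F{\left(L,Q \right)} = - \frac{1}{-14 + 2 L}$ ($F{\left(L,Q \right)} = - \frac{1}{2 \left(-7\right) + 2 L} = - \frac{1}{-14 + 2 L}$)
$J = \frac{\sqrt{4365151737}}{2}$ ($J = \frac{\sqrt{\left(-62567 - 15264\right) \left(-115326 + 59243\right) + 155764}}{2} = \frac{\sqrt{\left(-77831\right) \left(-56083\right) + 155764}}{2} = \frac{\sqrt{4364995973 + 155764}}{2} = \frac{\sqrt{4365151737}}{2} \approx 33035.0$)
$\sqrt{J + F{\left(-223,-272 \right)}} = \sqrt{\frac{\sqrt{4365151737}}{2} - \frac{1}{-14 + 2 \left(-223\right)}} = \sqrt{\frac{\sqrt{4365151737}}{2} - \frac{1}{-14 - 446}} = \sqrt{\frac{\sqrt{4365151737}}{2} - \frac{1}{-460}} = \sqrt{\frac{\sqrt{4365151737}}{2} - - \frac{1}{460}} = \sqrt{\frac{\sqrt{4365151737}}{2} + \frac{1}{460}} = \sqrt{\frac{1}{460} + \frac{\sqrt{4365151737}}{2}}$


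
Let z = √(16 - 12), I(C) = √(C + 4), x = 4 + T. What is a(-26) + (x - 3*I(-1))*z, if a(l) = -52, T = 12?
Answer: -20 - 6*√3 ≈ -30.392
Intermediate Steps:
x = 16 (x = 4 + 12 = 16)
I(C) = √(4 + C)
z = 2 (z = √4 = 2)
a(-26) + (x - 3*I(-1))*z = -52 + (16 - 3*√(4 - 1))*2 = -52 + (16 - 3*√3)*2 = -52 + (32 - 6*√3) = -20 - 6*√3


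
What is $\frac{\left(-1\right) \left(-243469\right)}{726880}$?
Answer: $\frac{243469}{726880} \approx 0.33495$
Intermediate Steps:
$\frac{\left(-1\right) \left(-243469\right)}{726880} = 243469 \cdot \frac{1}{726880} = \frac{243469}{726880}$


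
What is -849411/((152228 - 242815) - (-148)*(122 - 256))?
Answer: 849411/110419 ≈ 7.6926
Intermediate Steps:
-849411/((152228 - 242815) - (-148)*(122 - 256)) = -849411/(-90587 - (-148)*(-134)) = -849411/(-90587 - 1*19832) = -849411/(-90587 - 19832) = -849411/(-110419) = -849411*(-1/110419) = 849411/110419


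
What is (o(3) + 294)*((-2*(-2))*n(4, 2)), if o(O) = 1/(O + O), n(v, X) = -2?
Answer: -7060/3 ≈ -2353.3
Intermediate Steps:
o(O) = 1/(2*O)
(o(3) + 294)*((-2*(-2))*n(4, 2)) = ((½)/3 + 294)*(-2*(-2)*(-2)) = ((½)*(⅓) + 294)*(4*(-2)) = (⅙ + 294)*(-8) = (1765/6)*(-8) = -7060/3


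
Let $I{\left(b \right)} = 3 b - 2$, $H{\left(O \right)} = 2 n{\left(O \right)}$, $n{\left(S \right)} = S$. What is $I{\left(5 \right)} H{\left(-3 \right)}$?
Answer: $-78$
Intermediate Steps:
$H{\left(O \right)} = 2 O$
$I{\left(b \right)} = -2 + 3 b$
$I{\left(5 \right)} H{\left(-3 \right)} = \left(-2 + 3 \cdot 5\right) 2 \left(-3\right) = \left(-2 + 15\right) \left(-6\right) = 13 \left(-6\right) = -78$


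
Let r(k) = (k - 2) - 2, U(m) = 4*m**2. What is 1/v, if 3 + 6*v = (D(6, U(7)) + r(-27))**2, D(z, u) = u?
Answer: 1/4537 ≈ 0.00022041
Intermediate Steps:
r(k) = -4 + k (r(k) = (-2 + k) - 2 = -4 + k)
v = 4537 (v = -1/2 + (4*7**2 + (-4 - 27))**2/6 = -1/2 + (4*49 - 31)**2/6 = -1/2 + (196 - 31)**2/6 = -1/2 + (1/6)*165**2 = -1/2 + (1/6)*27225 = -1/2 + 9075/2 = 4537)
1/v = 1/4537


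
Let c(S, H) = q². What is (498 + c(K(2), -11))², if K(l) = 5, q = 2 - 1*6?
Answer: 264196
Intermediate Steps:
q = -4 (q = 2 - 6 = -4)
c(S, H) = 16 (c(S, H) = (-4)² = 16)
(498 + c(K(2), -11))² = (498 + 16)² = 514² = 264196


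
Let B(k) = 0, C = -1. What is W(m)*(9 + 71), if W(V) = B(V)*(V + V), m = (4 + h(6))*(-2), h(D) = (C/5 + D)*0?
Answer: 0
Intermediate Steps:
h(D) = 0 (h(D) = (-1/5 + D)*0 = 0)
m = -8 (m = (4 + 0)*(-2) = 4*(-2) = -8)
W(V) = 0 (W(V) = 0*(V + V) = 0*(2*V) = 0)
W(m)*(9 + 71) = 0*(9 + 71) = 0*80 = 0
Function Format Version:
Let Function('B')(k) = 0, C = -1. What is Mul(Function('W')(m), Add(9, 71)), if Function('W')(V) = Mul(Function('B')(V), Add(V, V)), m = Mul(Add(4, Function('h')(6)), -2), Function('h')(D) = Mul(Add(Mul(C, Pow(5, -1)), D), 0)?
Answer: 0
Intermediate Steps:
Function('h')(D) = 0 (Function('h')(D) = Mul(Add(Mul(-1, Pow(5, -1)), D), 0) = Mul(Add(Mul(-1, Rational(1, 5)), D), 0) = Mul(Add(Rational(-1, 5), D), 0) = 0)
m = -8 (m = Mul(Add(4, 0), -2) = Mul(4, -2) = -8)
Function('W')(V) = 0 (Function('W')(V) = Mul(0, Add(V, V)) = Mul(0, Mul(2, V)) = 0)
Mul(Function('W')(m), Add(9, 71)) = Mul(0, Add(9, 71)) = Mul(0, 80) = 0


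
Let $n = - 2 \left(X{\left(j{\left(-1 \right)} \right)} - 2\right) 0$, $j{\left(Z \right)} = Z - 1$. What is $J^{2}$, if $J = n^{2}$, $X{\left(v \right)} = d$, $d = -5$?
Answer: $0$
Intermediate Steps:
$j{\left(Z \right)} = -1 + Z$
$X{\left(v \right)} = -5$
$n = 0$ ($n = - 2 \left(-5 - 2\right) 0 = \left(-2\right) \left(-7\right) 0 = 14 \cdot 0 = 0$)
$J = 0$ ($J = 0^{2} = 0$)
$J^{2} = 0^{2} = 0$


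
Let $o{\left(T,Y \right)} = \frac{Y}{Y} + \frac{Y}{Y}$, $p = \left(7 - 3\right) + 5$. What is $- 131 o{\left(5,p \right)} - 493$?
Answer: $-755$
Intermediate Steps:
$p = 9$ ($p = 4 + 5 = 9$)
$o{\left(T,Y \right)} = 2$ ($o{\left(T,Y \right)} = 1 + 1 = 2$)
$- 131 o{\left(5,p \right)} - 493 = \left(-131\right) 2 - 493 = -262 - 493 = -755$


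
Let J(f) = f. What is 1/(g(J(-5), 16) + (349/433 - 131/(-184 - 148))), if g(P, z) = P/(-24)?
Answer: 862536/1215241 ≈ 0.70977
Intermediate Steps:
g(P, z) = -P/24 (g(P, z) = P*(-1/24) = -P/24)
1/(g(J(-5), 16) + (349/433 - 131/(-184 - 148))) = 1/(-1/24*(-5) + (349/433 - 131/(-184 - 148))) = 1/(5/24 + (349*(1/433) - 131/(-332))) = 1/(5/24 + (349/433 - 131*(-1/332))) = 1/(5/24 + (349/433 + 131/332)) = 1/(5/24 + 172591/143756) = 1/(1215241/862536) = 862536/1215241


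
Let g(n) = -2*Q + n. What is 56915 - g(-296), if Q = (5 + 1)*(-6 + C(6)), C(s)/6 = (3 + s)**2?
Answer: 62971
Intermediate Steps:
C(s) = 6*(3 + s)**2
Q = 2880 (Q = (5 + 1)*(-6 + 6*(3 + 6)**2) = 6*(-6 + 6*9**2) = 6*(-6 + 6*81) = 6*(-6 + 486) = 6*480 = 2880)
g(n) = -5760 + n (g(n) = -2*2880 + n = -5760 + n)
56915 - g(-296) = 56915 - (-5760 - 296) = 56915 - 1*(-6056) = 56915 + 6056 = 62971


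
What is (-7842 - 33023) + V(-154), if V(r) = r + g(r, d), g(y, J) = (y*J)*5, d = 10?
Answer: -48719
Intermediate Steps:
g(y, J) = 5*J*y (g(y, J) = (J*y)*5 = 5*J*y)
V(r) = 51*r (V(r) = r + 5*10*r = r + 50*r = 51*r)
(-7842 - 33023) + V(-154) = (-7842 - 33023) + 51*(-154) = -40865 - 7854 = -48719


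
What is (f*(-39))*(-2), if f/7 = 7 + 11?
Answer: 9828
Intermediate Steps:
f = 126 (f = 7*(7 + 11) = 7*18 = 126)
(f*(-39))*(-2) = (126*(-39))*(-2) = -4914*(-2) = 9828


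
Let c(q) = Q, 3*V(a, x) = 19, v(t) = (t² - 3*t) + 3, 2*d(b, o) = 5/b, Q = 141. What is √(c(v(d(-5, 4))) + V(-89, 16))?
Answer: √1326/3 ≈ 12.138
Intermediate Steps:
d(b, o) = 5/(2*b) (d(b, o) = (5/b)/2 = 5/(2*b))
v(t) = 3 + t² - 3*t
V(a, x) = 19/3 (V(a, x) = (⅓)*19 = 19/3)
c(q) = 141
√(c(v(d(-5, 4))) + V(-89, 16)) = √(141 + 19/3) = √(442/3) = √1326/3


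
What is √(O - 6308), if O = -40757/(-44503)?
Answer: I*√12491287484001/44503 ≈ 79.417*I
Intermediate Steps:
O = 40757/44503 (O = -40757*(-1/44503) = 40757/44503 ≈ 0.91583)
√(O - 6308) = √(40757/44503 - 6308) = √(-280684167/44503) = I*√12491287484001/44503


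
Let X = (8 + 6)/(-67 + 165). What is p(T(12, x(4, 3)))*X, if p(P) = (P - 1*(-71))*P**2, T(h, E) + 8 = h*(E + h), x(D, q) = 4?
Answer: 8633280/7 ≈ 1.2333e+6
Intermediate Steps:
T(h, E) = -8 + h*(E + h)
p(P) = P**2*(71 + P) (p(P) = (P + 71)*P**2 = (71 + P)*P**2 = P**2*(71 + P))
X = 1/7 (X = 14/98 = 14*(1/98) = 1/7 ≈ 0.14286)
p(T(12, x(4, 3)))*X = ((-8 + 12**2 + 4*12)**2*(71 + (-8 + 12**2 + 4*12)))*(1/7) = ((-8 + 144 + 48)**2*(71 + (-8 + 144 + 48)))*(1/7) = (184**2*(71 + 184))*(1/7) = (33856*255)*(1/7) = 8633280*(1/7) = 8633280/7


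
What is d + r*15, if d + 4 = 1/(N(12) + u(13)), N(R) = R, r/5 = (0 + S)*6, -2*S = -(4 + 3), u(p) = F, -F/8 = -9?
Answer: 131965/84 ≈ 1571.0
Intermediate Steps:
F = 72 (F = -8*(-9) = 72)
u(p) = 72
S = 7/2 (S = -(-1)*(4 + 3)/2 = -(-1)*7/2 = -½*(-7) = 7/2 ≈ 3.5000)
r = 105 (r = 5*((0 + 7/2)*6) = 5*((7/2)*6) = 5*21 = 105)
d = -335/84 (d = -4 + 1/(12 + 72) = -4 + 1/84 = -335/84 ≈ -3.9881)
d + r*15 = -335/84 + 105*15 = -335/84 + 1575 = 131965/84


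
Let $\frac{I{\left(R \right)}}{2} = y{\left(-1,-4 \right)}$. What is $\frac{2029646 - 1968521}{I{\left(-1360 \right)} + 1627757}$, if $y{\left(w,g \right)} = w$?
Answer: $\frac{4075}{108517} \approx 0.037552$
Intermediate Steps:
$I{\left(R \right)} = -2$ ($I{\left(R \right)} = 2 \left(-1\right) = -2$)
$\frac{2029646 - 1968521}{I{\left(-1360 \right)} + 1627757} = \frac{2029646 - 1968521}{-2 + 1627757} = \frac{61125}{1627755} = 61125 \cdot \frac{1}{1627755} = \frac{4075}{108517}$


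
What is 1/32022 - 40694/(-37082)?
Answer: 651570175/593719902 ≈ 1.0974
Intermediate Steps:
1/32022 - 40694/(-37082) = 1/32022 - 40694*(-1)/37082 = 1/32022 - 1*(-20347/18541) = 1/32022 + 20347/18541 = 651570175/593719902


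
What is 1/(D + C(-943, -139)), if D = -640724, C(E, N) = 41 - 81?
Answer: -1/640764 ≈ -1.5606e-6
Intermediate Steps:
C(E, N) = -40
1/(D + C(-943, -139)) = 1/(-640724 - 40) = 1/(-640764) = -1/640764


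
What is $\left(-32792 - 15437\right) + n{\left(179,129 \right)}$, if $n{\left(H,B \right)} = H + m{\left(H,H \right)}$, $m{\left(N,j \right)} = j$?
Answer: $-47871$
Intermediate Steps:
$n{\left(H,B \right)} = 2 H$ ($n{\left(H,B \right)} = H + H = 2 H$)
$\left(-32792 - 15437\right) + n{\left(179,129 \right)} = \left(-32792 - 15437\right) + 2 \cdot 179 = -48229 + 358 = -47871$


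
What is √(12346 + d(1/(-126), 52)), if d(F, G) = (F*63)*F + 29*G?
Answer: √24438463/42 ≈ 117.70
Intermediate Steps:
d(F, G) = 29*G + 63*F² (d(F, G) = (63*F)*F + 29*G = 63*F² + 29*G = 29*G + 63*F²)
√(12346 + d(1/(-126), 52)) = √(12346 + (29*52 + 63*(1/(-126))²)) = √(12346 + (1508 + 63*(-1/126)²)) = √(12346 + (1508 + 63*(1/15876))) = √(12346 + (1508 + 1/252)) = √(12346 + 380017/252) = √(3491209/252) = √24438463/42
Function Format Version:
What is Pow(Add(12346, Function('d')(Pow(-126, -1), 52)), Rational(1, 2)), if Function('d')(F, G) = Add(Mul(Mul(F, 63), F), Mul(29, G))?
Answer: Mul(Rational(1, 42), Pow(24438463, Rational(1, 2))) ≈ 117.70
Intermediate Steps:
Function('d')(F, G) = Add(Mul(29, G), Mul(63, Pow(F, 2))) (Function('d')(F, G) = Add(Mul(Mul(63, F), F), Mul(29, G)) = Add(Mul(63, Pow(F, 2)), Mul(29, G)) = Add(Mul(29, G), Mul(63, Pow(F, 2))))
Pow(Add(12346, Function('d')(Pow(-126, -1), 52)), Rational(1, 2)) = Pow(Add(12346, Add(Mul(29, 52), Mul(63, Pow(Pow(-126, -1), 2)))), Rational(1, 2)) = Pow(Add(12346, Add(1508, Mul(63, Pow(Rational(-1, 126), 2)))), Rational(1, 2)) = Pow(Add(12346, Add(1508, Mul(63, Rational(1, 15876)))), Rational(1, 2)) = Pow(Add(12346, Add(1508, Rational(1, 252))), Rational(1, 2)) = Pow(Add(12346, Rational(380017, 252)), Rational(1, 2)) = Pow(Rational(3491209, 252), Rational(1, 2)) = Mul(Rational(1, 42), Pow(24438463, Rational(1, 2)))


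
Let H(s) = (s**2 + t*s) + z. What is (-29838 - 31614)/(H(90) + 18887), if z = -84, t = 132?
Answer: -61452/38783 ≈ -1.5845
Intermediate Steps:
H(s) = -84 + s**2 + 132*s (H(s) = (s**2 + 132*s) - 84 = -84 + s**2 + 132*s)
(-29838 - 31614)/(H(90) + 18887) = (-29838 - 31614)/((-84 + 90**2 + 132*90) + 18887) = -61452/((-84 + 8100 + 11880) + 18887) = -61452/(19896 + 18887) = -61452/38783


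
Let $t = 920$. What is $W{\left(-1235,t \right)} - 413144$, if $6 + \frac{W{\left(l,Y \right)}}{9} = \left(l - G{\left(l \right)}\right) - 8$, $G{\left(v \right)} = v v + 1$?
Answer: $-14151419$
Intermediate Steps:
$G{\left(v \right)} = 1 + v^{2}$ ($G{\left(v \right)} = v^{2} + 1 = 1 + v^{2}$)
$W{\left(l,Y \right)} = -135 - 9 l^{2} + 9 l$ ($W{\left(l,Y \right)} = -54 + 9 \left(\left(l - \left(1 + l^{2}\right)\right) - 8\right) = -54 + 9 \left(\left(-1 + l - l^{2}\right) - 8\right) = -54 + 9 \left(-9 + l - l^{2}\right) = -54 - \left(81 - 9 l + 9 l^{2}\right) = -135 - 9 l^{2} + 9 l$)
$W{\left(-1235,t \right)} - 413144 = \left(-135 - 9 \left(-1235\right)^{2} + 9 \left(-1235\right)\right) - 413144 = \left(-135 - 13727025 - 11115\right) - 413144 = -13738275 - 413144 = -14151419$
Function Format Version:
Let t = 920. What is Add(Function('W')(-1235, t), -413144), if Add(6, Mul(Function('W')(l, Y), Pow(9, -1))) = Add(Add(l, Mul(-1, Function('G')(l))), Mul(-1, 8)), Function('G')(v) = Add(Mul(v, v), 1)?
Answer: -14151419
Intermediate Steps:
Function('G')(v) = Add(1, Pow(v, 2)) (Function('G')(v) = Add(Pow(v, 2), 1) = Add(1, Pow(v, 2)))
Function('W')(l, Y) = Add(-135, Mul(-9, Pow(l, 2)), Mul(9, l)) (Function('W')(l, Y) = Add(-54, Mul(9, Add(Add(l, Mul(-1, Add(1, Pow(l, 2)))), Mul(-1, 8)))) = Add(-54, Mul(9, Add(Add(l, Add(-1, Mul(-1, Pow(l, 2)))), -8))) = Add(-54, Mul(9, Add(Add(-1, l, Mul(-1, Pow(l, 2))), -8))) = Add(-54, Mul(9, Add(-9, l, Mul(-1, Pow(l, 2))))) = Add(-54, Add(-81, Mul(-9, Pow(l, 2)), Mul(9, l))) = Add(-135, Mul(-9, Pow(l, 2)), Mul(9, l)))
Add(Function('W')(-1235, t), -413144) = Add(Add(-135, Mul(-9, Pow(-1235, 2)), Mul(9, -1235)), -413144) = Add(Add(-135, Mul(-9, 1525225), -11115), -413144) = Add(Add(-135, -13727025, -11115), -413144) = Add(-13738275, -413144) = -14151419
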